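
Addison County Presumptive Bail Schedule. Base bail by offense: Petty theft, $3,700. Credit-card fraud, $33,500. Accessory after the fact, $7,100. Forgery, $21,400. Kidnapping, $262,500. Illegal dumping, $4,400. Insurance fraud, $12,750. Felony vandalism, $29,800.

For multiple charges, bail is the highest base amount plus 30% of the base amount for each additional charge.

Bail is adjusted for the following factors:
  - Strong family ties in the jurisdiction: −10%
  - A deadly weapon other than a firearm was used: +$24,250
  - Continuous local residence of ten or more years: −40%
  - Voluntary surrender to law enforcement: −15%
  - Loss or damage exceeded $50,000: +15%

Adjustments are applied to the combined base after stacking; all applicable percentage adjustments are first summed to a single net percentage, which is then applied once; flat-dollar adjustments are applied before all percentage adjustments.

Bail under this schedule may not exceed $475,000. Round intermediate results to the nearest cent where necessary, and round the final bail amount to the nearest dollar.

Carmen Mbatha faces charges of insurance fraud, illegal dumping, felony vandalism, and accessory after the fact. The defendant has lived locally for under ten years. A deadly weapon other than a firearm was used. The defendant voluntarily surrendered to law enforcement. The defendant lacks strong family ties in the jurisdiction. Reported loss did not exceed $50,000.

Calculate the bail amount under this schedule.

$52,126

Base amounts from the schedule: insurance fraud $12,750; illegal dumping $4,400; felony vandalism $29,800; accessory after the fact $7,100.
Stacking rule: highest base plus 30% of each additional charge. Highest is felony vandalism at $29,800. Additional: $12,750 × 30% = $3,825; $4,400 × 30% = $1,320; $7,100 × 30% = $2,130. Combined base = $29,800 + $7,275 = $37,075.
A deadly weapon other than a firearm was used (+$24,250 flat): $37,075 + $24,250 = $61,325.
Voluntary surrender to law enforcement (−15%): $61,325 × 0.85 = $52,126.25.
$52,126.25 is within the $475,000 maximum.
Rounded to the nearest dollar: $52,126.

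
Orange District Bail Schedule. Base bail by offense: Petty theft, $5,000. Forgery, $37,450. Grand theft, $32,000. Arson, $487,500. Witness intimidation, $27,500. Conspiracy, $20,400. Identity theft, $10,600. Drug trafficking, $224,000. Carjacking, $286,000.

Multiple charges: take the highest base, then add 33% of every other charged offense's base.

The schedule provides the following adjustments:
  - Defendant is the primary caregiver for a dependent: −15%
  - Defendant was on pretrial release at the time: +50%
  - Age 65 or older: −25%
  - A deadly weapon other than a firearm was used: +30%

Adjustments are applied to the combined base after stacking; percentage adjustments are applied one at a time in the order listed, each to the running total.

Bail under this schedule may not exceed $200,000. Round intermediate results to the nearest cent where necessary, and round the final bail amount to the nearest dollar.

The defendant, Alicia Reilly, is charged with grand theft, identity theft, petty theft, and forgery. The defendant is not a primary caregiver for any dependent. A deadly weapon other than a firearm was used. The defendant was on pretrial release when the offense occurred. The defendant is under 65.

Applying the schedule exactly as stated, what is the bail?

$103,658

Base amounts from the schedule: grand theft $32,000; identity theft $10,600; petty theft $5,000; forgery $37,450.
Stacking rule: highest base plus 33% of each additional charge. Highest is forgery at $37,450. Additional: $32,000 × 33% = $10,560; $10,600 × 33% = $3,498; $5,000 × 33% = $1,650. Combined base = $37,450 + $15,708 = $53,158.
Defendant was on pretrial release at the time (+50%): $53,158 × 1.5 = $79,737.
A deadly weapon other than a firearm was used (+30%): $79,737 × 1.3 = $103,658.10.
$103,658.10 is within the $200,000 maximum.
Rounded to the nearest dollar: $103,658.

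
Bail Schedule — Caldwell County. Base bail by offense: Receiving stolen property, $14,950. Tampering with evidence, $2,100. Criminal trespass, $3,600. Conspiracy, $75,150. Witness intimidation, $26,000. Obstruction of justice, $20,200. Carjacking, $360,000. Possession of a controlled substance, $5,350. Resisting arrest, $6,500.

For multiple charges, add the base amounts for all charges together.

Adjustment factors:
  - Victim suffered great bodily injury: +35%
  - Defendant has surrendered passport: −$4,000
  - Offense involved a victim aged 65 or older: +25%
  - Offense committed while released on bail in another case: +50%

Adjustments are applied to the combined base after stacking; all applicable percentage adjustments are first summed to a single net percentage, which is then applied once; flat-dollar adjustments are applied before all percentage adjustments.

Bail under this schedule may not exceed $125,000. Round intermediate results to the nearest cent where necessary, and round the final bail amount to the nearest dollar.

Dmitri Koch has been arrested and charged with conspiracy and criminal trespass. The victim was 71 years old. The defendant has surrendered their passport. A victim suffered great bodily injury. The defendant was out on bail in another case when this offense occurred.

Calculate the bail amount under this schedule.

Base amounts from the schedule: conspiracy $75,150; criminal trespass $3,600.
Stacking rule: sum of all bases. $75,150 + $3,600 = $78,750.
Defendant has surrendered passport (−$4,000 flat): $78,750 − $4,000 = $74,750.
Net percentage adjustment: +35% +25% +50% = +110%. $74,750 × 2.1 = $156,975.
Result $156,975 exceeds the maximum of $125,000; bail is capped at $125,000.

$125,000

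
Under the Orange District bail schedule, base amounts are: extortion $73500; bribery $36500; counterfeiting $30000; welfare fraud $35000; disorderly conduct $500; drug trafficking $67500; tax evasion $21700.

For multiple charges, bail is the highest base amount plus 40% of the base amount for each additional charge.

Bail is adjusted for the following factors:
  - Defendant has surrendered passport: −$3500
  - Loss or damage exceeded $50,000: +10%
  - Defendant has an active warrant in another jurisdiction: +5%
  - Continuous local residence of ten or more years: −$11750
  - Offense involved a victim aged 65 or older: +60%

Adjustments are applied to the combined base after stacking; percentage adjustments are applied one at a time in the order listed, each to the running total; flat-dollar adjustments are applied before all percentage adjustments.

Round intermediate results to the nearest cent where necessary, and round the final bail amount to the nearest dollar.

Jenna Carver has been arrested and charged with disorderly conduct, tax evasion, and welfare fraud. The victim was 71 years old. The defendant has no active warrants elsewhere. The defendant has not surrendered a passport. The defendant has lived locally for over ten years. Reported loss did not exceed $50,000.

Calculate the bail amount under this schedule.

$51408

Base amounts from the schedule: disorderly conduct $500; tax evasion $21700; welfare fraud $35000.
Stacking rule: highest base plus 40% of each additional charge. Highest is welfare fraud at $35000. Additional: $500 × 40% = $200; $21700 × 40% = $8680. Combined base = $35000 + $8880 = $43880.
Continuous local residence of ten or more years (−$11750 flat): $43880 − $11750 = $32130.
Offense involved a victim aged 65 or older (+60%): $32130 × 1.6 = $51408.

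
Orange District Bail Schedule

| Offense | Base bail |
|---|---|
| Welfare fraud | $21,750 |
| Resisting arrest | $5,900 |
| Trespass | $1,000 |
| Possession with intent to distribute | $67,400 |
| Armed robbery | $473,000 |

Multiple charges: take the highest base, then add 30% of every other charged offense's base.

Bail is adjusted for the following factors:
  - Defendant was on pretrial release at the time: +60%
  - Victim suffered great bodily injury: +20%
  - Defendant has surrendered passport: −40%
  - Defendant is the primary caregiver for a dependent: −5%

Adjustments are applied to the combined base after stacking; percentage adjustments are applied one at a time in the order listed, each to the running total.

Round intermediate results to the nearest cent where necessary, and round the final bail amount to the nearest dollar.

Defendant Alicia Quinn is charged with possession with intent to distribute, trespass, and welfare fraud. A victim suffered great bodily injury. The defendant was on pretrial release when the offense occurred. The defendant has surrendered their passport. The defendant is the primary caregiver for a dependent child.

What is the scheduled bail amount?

$81,232

Base amounts from the schedule: possession with intent to distribute $67,400; trespass $1,000; welfare fraud $21,750.
Stacking rule: highest base plus 30% of each additional charge. Highest is possession with intent to distribute at $67,400. Additional: $1,000 × 30% = $300; $21,750 × 30% = $6,525. Combined base = $67,400 + $6,825 = $74,225.
Defendant was on pretrial release at the time (+60%): $74,225 × 1.6 = $118,760.
Victim suffered great bodily injury (+20%): $118,760 × 1.2 = $142,512.
Defendant has surrendered passport (−40%): $142,512 × 0.6 = $85,507.20.
Defendant is the primary caregiver for a dependent (−5%): $85,507.20 × 0.95 = $81,231.84.
Rounded to the nearest dollar: $81,232.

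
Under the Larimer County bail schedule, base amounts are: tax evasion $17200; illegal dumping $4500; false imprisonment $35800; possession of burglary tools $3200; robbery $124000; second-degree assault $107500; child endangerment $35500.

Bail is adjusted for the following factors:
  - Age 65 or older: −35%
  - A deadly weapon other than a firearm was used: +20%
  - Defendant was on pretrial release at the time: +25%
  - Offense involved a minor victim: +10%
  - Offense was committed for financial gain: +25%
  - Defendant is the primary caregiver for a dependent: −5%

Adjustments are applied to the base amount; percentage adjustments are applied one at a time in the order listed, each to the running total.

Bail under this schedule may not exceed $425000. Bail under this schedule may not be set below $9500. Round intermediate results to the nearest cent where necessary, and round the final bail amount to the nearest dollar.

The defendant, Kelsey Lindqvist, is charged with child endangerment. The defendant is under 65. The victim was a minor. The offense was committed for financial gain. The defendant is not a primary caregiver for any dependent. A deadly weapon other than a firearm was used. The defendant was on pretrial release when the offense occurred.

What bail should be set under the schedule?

Base amounts from the schedule: child endangerment $35500.
Single charge. Combined base = $35500.
A deadly weapon other than a firearm was used (+20%): $35500 × 1.2 = $42600.
Defendant was on pretrial release at the time (+25%): $42600 × 1.25 = $53250.
Offense involved a minor victim (+10%): $53250 × 1.1 = $58575.
Offense was committed for financial gain (+25%): $58575 × 1.25 = $73218.75.
$73218.75 is within the $425000 maximum.
$73218.75 is at or above the $9500 minimum.
Rounded to the nearest dollar: $73219.

$73219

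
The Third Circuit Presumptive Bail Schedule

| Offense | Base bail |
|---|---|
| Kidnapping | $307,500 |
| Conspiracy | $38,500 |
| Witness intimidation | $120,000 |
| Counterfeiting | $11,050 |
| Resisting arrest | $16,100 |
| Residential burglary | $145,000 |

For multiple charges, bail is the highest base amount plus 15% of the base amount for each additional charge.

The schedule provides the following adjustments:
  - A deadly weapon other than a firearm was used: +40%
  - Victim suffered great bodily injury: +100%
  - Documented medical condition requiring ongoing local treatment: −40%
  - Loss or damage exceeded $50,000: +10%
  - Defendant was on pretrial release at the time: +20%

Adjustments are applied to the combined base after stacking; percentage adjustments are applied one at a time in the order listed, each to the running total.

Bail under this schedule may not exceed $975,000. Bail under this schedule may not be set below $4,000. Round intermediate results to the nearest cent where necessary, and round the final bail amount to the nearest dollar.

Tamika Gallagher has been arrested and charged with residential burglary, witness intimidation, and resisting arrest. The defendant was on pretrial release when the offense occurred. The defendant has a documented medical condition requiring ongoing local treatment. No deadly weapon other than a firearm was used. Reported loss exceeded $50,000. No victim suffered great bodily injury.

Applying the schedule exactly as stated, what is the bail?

Base amounts from the schedule: residential burglary $145,000; witness intimidation $120,000; resisting arrest $16,100.
Stacking rule: highest base plus 15% of each additional charge. Highest is residential burglary at $145,000. Additional: $120,000 × 15% = $18,000; $16,100 × 15% = $2,415. Combined base = $145,000 + $20,415 = $165,415.
Documented medical condition requiring ongoing local treatment (−40%): $165,415 × 0.6 = $99,249.
Loss or damage exceeded $50,000 (+10%): $99,249 × 1.1 = $109,173.90.
Defendant was on pretrial release at the time (+20%): $109,173.90 × 1.2 = $131,008.68.
$131,008.68 is within the $975,000 maximum.
$131,008.68 is at or above the $4,000 minimum.
Rounded to the nearest dollar: $131,009.

$131,009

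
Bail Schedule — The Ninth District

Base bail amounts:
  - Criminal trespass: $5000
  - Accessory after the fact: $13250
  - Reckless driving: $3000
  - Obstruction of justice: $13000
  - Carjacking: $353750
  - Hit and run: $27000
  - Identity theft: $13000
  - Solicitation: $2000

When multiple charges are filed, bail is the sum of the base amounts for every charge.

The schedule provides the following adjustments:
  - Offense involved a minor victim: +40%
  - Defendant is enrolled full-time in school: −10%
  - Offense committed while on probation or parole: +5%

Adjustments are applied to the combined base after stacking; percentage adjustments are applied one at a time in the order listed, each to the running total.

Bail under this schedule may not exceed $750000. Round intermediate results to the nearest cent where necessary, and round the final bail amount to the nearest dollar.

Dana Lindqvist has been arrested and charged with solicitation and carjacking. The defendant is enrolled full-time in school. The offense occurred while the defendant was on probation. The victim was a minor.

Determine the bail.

$470657

Base amounts from the schedule: solicitation $2000; carjacking $353750.
Stacking rule: sum of all bases. $2000 + $353750 = $355750.
Offense involved a minor victim (+40%): $355750 × 1.4 = $498050.
Defendant is enrolled full-time in school (−10%): $498050 × 0.9 = $448245.
Offense committed while on probation or parole (+5%): $448245 × 1.05 = $470657.25.
$470657.25 is within the $750000 maximum.
Rounded to the nearest dollar: $470657.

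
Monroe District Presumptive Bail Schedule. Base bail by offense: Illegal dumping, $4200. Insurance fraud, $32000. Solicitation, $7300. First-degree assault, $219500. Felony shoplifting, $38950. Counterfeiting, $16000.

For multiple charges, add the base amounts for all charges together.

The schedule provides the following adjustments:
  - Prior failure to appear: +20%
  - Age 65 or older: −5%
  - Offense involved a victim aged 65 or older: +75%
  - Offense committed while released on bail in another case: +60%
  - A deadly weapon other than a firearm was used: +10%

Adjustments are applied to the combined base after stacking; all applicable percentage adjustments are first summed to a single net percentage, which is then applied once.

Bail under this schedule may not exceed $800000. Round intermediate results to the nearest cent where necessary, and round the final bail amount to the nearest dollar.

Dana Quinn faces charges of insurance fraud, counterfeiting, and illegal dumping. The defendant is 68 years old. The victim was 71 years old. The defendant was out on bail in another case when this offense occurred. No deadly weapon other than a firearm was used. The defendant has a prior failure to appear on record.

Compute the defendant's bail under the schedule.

$130500

Base amounts from the schedule: insurance fraud $32000; counterfeiting $16000; illegal dumping $4200.
Stacking rule: sum of all bases. $32000 + $16000 + $4200 = $52200.
Net percentage adjustment: +20% −5% +75% +60% = +150%. $52200 × 2.5 = $130500.
$130500 is within the $800000 maximum.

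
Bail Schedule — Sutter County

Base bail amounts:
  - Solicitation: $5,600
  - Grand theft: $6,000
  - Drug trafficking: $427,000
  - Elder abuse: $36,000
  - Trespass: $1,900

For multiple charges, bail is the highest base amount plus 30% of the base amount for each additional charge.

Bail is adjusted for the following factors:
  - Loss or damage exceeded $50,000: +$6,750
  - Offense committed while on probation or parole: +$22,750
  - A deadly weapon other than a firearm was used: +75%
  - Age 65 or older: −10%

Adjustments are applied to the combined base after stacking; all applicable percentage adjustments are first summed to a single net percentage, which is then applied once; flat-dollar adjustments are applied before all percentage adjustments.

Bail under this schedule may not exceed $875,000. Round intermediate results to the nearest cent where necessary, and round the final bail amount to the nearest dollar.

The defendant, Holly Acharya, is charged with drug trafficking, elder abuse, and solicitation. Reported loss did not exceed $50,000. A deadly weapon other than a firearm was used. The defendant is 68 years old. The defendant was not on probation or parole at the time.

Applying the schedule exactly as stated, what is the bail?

$725,142

Base amounts from the schedule: drug trafficking $427,000; elder abuse $36,000; solicitation $5,600.
Stacking rule: highest base plus 30% of each additional charge. Highest is drug trafficking at $427,000. Additional: $36,000 × 30% = $10,800; $5,600 × 30% = $1,680. Combined base = $427,000 + $12,480 = $439,480.
Net percentage adjustment: +75% −10% = +65%. $439,480 × 1.65 = $725,142.
$725,142 is within the $875,000 maximum.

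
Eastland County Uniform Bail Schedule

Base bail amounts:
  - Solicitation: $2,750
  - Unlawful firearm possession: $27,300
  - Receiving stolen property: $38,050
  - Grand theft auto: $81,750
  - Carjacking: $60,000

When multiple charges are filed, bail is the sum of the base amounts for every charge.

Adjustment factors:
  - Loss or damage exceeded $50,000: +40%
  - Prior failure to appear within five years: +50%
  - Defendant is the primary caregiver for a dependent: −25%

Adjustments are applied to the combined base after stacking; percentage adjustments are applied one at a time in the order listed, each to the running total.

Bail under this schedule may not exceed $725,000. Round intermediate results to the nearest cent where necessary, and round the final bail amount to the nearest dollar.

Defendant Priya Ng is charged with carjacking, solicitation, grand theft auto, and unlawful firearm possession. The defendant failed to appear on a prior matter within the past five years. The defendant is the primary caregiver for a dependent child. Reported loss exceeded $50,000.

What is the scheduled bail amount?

Base amounts from the schedule: carjacking $60,000; solicitation $2,750; grand theft auto $81,750; unlawful firearm possession $27,300.
Stacking rule: sum of all bases. $60,000 + $2,750 + $81,750 + $27,300 = $171,800.
Loss or damage exceeded $50,000 (+40%): $171,800 × 1.4 = $240,520.
Prior failure to appear within five years (+50%): $240,520 × 1.5 = $360,780.
Defendant is the primary caregiver for a dependent (−25%): $360,780 × 0.75 = $270,585.
$270,585 is within the $725,000 maximum.

$270,585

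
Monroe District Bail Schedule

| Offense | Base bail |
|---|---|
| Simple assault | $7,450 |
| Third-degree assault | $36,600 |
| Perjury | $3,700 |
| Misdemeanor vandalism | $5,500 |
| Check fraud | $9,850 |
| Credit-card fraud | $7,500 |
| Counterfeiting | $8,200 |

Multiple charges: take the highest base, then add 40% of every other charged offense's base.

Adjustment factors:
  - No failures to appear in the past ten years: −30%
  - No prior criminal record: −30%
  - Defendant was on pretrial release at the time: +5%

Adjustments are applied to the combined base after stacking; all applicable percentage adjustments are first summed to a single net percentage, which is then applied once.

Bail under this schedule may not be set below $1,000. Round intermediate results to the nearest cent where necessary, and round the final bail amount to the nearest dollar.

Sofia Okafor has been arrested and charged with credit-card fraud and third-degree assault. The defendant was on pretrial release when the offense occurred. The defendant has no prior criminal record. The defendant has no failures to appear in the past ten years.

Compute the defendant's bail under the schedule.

$17,820

Base amounts from the schedule: credit-card fraud $7,500; third-degree assault $36,600.
Stacking rule: highest base plus 40% of each additional charge. Highest is third-degree assault at $36,600. Additional: $7,500 × 40% = $3,000. Combined base = $36,600 + $3,000 = $39,600.
Net percentage adjustment: −30% −30% +5% = −55%. $39,600 × 0.45 = $17,820.
$17,820 is at or above the $1,000 minimum.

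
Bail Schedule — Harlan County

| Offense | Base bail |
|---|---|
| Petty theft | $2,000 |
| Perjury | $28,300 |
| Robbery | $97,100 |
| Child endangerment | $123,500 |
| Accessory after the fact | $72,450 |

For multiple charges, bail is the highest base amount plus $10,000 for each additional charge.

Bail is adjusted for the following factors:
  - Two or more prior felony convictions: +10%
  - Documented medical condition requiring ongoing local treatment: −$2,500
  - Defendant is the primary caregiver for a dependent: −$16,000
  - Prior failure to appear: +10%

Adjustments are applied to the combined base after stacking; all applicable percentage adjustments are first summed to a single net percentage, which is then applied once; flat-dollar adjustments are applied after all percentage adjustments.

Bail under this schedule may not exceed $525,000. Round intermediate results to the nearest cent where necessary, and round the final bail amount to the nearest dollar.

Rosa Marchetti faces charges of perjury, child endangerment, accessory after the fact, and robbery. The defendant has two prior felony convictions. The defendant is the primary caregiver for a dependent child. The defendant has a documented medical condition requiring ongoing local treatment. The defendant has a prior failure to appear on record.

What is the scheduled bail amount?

Base amounts from the schedule: perjury $28,300; child endangerment $123,500; accessory after the fact $72,450; robbery $97,100.
Stacking rule: highest base plus $10,000 per additional charge. Highest is child endangerment at $123,500; 3 additional charges → +$30,000. Combined base = $153,500.
Net percentage adjustment: +10% +10% = +20%. $153,500 × 1.2 = $184,200.
Documented medical condition requiring ongoing local treatment (−$2,500 flat): $184,200 − $2,500 = $181,700.
Defendant is the primary caregiver for a dependent (−$16,000 flat): $181,700 − $16,000 = $165,700.
$165,700 is within the $525,000 maximum.

$165,700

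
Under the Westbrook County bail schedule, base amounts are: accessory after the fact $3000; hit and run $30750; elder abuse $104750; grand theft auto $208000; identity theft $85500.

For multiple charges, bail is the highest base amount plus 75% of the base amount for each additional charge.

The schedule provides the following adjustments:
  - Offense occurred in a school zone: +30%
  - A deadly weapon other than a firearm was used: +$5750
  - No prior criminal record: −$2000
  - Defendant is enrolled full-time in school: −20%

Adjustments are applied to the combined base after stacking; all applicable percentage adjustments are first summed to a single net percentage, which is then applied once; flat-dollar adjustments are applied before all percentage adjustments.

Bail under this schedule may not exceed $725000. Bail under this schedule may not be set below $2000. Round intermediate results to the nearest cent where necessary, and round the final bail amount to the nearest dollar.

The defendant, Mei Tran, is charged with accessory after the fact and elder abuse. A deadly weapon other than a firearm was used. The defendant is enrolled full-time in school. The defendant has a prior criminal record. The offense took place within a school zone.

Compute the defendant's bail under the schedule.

Base amounts from the schedule: accessory after the fact $3000; elder abuse $104750.
Stacking rule: highest base plus 75% of each additional charge. Highest is elder abuse at $104750. Additional: $3000 × 75% = $2250. Combined base = $104750 + $2250 = $107000.
A deadly weapon other than a firearm was used (+$5750 flat): $107000 + $5750 = $112750.
Net percentage adjustment: +30% −20% = +10%. $112750 × 1.1 = $124025.
$124025 is within the $725000 maximum.
$124025 is at or above the $2000 minimum.

$124025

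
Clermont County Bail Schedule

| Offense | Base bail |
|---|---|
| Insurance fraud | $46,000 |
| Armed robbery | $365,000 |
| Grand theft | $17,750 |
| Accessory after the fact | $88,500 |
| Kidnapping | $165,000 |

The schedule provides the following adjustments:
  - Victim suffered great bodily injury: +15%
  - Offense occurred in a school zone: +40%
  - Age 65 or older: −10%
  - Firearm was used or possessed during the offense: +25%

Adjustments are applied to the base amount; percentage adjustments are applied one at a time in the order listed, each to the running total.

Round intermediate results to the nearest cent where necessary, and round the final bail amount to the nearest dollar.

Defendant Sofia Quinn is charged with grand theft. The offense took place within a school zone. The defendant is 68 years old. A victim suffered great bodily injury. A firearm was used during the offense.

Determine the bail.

$32,150

Base amounts from the schedule: grand theft $17,750.
Single charge. Combined base = $17,750.
Victim suffered great bodily injury (+15%): $17,750 × 1.15 = $20,412.50.
Offense occurred in a school zone (+40%): $20,412.50 × 1.4 = $28,577.50.
Age 65 or older (−10%): $28,577.50 × 0.9 = $25,719.75.
Firearm was used or possessed during the offense (+25%): $25,719.75 × 1.25 = $32,149.69.
Rounded to the nearest dollar: $32,150.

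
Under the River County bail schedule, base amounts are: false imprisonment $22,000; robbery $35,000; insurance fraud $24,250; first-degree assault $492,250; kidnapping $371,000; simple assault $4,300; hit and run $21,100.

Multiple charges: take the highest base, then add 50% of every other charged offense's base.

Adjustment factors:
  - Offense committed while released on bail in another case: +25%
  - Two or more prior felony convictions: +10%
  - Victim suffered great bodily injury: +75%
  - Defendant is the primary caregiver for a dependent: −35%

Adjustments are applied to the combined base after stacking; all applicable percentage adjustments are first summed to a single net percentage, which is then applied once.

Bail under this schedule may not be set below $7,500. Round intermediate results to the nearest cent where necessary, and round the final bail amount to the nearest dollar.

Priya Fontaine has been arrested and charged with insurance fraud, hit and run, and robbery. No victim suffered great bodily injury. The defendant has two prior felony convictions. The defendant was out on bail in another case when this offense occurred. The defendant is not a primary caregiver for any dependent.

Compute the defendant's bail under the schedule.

$77,861

Base amounts from the schedule: insurance fraud $24,250; hit and run $21,100; robbery $35,000.
Stacking rule: highest base plus 50% of each additional charge. Highest is robbery at $35,000. Additional: $24,250 × 50% = $12,125; $21,100 × 50% = $10,550. Combined base = $35,000 + $22,675 = $57,675.
Net percentage adjustment: +25% +10% = +35%. $57,675 × 1.35 = $77,861.25.
$77,861.25 is at or above the $7,500 minimum.
Rounded to the nearest dollar: $77,861.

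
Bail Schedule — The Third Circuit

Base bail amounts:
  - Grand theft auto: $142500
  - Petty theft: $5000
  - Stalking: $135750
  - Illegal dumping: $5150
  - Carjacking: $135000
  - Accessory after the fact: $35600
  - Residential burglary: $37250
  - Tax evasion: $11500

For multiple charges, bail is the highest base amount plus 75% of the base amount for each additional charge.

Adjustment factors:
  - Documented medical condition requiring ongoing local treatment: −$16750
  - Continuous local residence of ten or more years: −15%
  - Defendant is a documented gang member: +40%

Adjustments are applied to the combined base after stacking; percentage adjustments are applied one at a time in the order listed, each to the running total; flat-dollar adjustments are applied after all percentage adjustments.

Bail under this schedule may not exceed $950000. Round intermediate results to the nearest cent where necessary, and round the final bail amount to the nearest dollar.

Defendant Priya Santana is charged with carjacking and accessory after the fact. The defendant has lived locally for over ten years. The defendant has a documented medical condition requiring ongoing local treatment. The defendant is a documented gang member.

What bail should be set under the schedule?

$175673

Base amounts from the schedule: carjacking $135000; accessory after the fact $35600.
Stacking rule: highest base plus 75% of each additional charge. Highest is carjacking at $135000. Additional: $35600 × 75% = $26700. Combined base = $135000 + $26700 = $161700.
Continuous local residence of ten or more years (−15%): $161700 × 0.85 = $137445.
Defendant is a documented gang member (+40%): $137445 × 1.4 = $192423.
Documented medical condition requiring ongoing local treatment (−$16750 flat): $192423 − $16750 = $175673.
$175673 is within the $950000 maximum.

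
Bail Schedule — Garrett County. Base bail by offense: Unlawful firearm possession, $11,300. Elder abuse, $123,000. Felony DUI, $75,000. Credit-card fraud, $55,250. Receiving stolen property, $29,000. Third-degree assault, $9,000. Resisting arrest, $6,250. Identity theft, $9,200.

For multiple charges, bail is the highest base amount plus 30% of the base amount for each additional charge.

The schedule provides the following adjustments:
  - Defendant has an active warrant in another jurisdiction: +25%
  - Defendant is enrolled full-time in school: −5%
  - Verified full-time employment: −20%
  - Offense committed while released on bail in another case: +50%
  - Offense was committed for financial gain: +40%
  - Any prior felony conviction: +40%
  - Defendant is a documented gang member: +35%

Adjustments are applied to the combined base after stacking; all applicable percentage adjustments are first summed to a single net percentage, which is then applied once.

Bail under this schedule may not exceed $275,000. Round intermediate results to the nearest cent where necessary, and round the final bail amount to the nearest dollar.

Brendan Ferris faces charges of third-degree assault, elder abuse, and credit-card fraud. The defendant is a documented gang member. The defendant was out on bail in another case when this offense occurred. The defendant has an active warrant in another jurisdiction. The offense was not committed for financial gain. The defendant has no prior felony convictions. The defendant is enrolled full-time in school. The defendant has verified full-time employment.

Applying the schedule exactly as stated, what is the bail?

Base amounts from the schedule: third-degree assault $9,000; elder abuse $123,000; credit-card fraud $55,250.
Stacking rule: highest base plus 30% of each additional charge. Highest is elder abuse at $123,000. Additional: $9,000 × 30% = $2,700; $55,250 × 30% = $16,575. Combined base = $123,000 + $19,275 = $142,275.
Net percentage adjustment: +25% −5% −20% +50% +35% = +85%. $142,275 × 1.85 = $263,208.75.
$263,208.75 is within the $275,000 maximum.
Rounded to the nearest dollar: $263,209.

$263,209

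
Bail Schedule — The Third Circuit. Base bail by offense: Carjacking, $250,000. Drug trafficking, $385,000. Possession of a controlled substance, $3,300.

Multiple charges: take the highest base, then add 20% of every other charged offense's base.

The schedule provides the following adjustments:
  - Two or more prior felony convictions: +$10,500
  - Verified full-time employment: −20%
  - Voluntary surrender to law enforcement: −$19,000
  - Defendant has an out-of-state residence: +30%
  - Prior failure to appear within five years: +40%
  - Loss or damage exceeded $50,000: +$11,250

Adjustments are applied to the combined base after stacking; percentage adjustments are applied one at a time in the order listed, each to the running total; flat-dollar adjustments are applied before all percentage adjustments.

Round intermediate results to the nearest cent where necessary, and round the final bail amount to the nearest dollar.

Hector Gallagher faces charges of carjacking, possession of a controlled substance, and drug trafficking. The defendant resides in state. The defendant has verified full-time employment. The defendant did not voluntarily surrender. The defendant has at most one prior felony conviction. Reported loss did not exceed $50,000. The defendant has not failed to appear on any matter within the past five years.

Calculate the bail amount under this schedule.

Base amounts from the schedule: carjacking $250,000; possession of a controlled substance $3,300; drug trafficking $385,000.
Stacking rule: highest base plus 20% of each additional charge. Highest is drug trafficking at $385,000. Additional: $250,000 × 20% = $50,000; $3,300 × 20% = $660. Combined base = $385,000 + $50,660 = $435,660.
Verified full-time employment (−20%): $435,660 × 0.8 = $348,528.

$348,528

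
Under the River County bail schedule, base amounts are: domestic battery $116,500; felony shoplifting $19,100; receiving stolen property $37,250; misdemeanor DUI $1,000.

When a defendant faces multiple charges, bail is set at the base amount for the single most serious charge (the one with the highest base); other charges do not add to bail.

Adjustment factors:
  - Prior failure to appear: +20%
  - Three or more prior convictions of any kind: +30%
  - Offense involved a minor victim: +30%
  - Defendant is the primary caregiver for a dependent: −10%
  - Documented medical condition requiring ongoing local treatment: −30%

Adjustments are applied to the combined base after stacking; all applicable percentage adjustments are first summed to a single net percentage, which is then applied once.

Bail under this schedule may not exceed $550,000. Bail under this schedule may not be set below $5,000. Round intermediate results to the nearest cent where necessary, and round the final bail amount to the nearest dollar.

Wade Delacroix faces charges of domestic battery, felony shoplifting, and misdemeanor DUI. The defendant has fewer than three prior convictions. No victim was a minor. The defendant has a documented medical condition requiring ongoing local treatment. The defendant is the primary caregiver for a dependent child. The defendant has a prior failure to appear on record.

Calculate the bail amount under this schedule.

Base amounts from the schedule: domestic battery $116,500; felony shoplifting $19,100; misdemeanor DUI $1,000.
Stacking rule: use the highest base only. Highest is domestic battery at $116,500. Combined base = $116,500.
Net percentage adjustment: +20% −10% −30% = −20%. $116,500 × 0.8 = $93,200.
$93,200 is within the $550,000 maximum.
$93,200 is at or above the $5,000 minimum.

$93,200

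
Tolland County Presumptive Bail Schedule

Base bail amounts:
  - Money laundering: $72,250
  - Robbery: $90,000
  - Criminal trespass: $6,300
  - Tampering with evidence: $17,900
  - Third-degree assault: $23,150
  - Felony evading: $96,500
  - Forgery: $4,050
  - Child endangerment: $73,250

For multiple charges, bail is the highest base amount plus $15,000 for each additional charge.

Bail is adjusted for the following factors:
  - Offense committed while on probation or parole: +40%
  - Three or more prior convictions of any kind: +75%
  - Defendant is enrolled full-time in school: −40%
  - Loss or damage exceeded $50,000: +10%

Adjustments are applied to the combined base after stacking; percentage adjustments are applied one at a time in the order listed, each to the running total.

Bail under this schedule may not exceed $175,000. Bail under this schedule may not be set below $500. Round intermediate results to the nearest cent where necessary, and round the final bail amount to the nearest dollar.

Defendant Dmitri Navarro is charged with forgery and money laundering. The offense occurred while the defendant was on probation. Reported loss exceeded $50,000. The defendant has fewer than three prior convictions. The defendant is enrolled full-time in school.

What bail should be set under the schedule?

$80,619

Base amounts from the schedule: forgery $4,050; money laundering $72,250.
Stacking rule: highest base plus $15,000 per additional charge. Highest is money laundering at $72,250; 1 additional charge → +$15,000. Combined base = $87,250.
Offense committed while on probation or parole (+40%): $87,250 × 1.4 = $122,150.
Defendant is enrolled full-time in school (−40%): $122,150 × 0.6 = $73,290.
Loss or damage exceeded $50,000 (+10%): $73,290 × 1.1 = $80,619.
$80,619 is within the $175,000 maximum.
$80,619 is at or above the $500 minimum.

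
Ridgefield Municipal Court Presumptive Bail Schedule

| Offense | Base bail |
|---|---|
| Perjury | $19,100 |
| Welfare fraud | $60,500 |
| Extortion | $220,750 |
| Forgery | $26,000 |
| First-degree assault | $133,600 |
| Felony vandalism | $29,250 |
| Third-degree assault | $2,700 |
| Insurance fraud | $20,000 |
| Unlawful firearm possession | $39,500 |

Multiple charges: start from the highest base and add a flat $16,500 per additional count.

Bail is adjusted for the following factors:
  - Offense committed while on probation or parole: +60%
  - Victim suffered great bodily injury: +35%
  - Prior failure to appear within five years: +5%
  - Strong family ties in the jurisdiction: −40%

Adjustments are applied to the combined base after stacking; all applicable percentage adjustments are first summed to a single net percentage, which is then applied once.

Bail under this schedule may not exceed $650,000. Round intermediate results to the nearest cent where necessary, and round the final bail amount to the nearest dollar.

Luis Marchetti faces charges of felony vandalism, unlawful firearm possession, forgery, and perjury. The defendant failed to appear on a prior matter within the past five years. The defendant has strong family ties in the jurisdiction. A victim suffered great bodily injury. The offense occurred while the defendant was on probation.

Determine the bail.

Base amounts from the schedule: felony vandalism $29,250; unlawful firearm possession $39,500; forgery $26,000; perjury $19,100.
Stacking rule: highest base plus $16,500 per additional charge. Highest is unlawful firearm possession at $39,500; 3 additional charges → +$49,500. Combined base = $89,000.
Net percentage adjustment: +60% +35% +5% −40% = +60%. $89,000 × 1.6 = $142,400.
$142,400 is within the $650,000 maximum.

$142,400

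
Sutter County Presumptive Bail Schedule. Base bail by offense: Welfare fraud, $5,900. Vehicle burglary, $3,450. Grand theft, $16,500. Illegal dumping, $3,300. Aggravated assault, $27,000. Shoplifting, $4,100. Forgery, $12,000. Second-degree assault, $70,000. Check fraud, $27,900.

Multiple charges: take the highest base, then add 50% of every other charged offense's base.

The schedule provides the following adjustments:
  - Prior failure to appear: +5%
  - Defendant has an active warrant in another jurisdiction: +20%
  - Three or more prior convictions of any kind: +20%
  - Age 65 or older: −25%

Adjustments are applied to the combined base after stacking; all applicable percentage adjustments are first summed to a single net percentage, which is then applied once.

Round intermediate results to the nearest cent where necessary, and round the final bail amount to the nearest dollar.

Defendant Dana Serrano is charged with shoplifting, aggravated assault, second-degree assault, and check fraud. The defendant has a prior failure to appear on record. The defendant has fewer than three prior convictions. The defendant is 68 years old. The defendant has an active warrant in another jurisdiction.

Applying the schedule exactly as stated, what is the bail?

$99,500

Base amounts from the schedule: shoplifting $4,100; aggravated assault $27,000; second-degree assault $70,000; check fraud $27,900.
Stacking rule: highest base plus 50% of each additional charge. Highest is second-degree assault at $70,000. Additional: $4,100 × 50% = $2,050; $27,000 × 50% = $13,500; $27,900 × 50% = $13,950. Combined base = $70,000 + $29,500 = $99,500.
Net percentage adjustment: +5% +20% −25% = +0%. $99,500 × 1 = $99,500.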